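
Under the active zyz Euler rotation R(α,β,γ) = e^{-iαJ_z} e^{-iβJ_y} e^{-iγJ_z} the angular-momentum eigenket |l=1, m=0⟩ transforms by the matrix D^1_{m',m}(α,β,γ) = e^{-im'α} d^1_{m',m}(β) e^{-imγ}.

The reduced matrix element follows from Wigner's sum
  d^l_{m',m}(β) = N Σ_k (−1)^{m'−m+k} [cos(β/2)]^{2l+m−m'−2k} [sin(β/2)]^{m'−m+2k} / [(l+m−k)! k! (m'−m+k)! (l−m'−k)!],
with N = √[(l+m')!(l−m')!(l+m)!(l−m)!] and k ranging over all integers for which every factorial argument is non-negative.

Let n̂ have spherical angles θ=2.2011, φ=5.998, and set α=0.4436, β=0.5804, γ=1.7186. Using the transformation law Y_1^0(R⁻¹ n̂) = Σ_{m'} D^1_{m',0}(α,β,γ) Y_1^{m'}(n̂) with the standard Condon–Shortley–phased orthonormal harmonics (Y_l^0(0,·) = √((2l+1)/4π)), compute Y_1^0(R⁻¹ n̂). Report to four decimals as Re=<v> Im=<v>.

Need the full column D^1_{m',0} for m'=−1..1 at α=0.4436, β=0.5804, γ=1.7186.
cos(β/2)=0.958187, sin(β/2)=0.286144
d^1_{-1,0}: single k=1 term ⇒ +0.387748;  D = +0.350219+0.166419i
d^1_{0,0}: k∈[0..1] ⇒ +0.918122 -0.081878 = +0.836243;  D = +0.836243+0.000000i
d^1_{1,0}: single k=0 term ⇒ -0.387748;  D = -0.350219+0.166419i
Y_1^{m'}(θ=2.2011,φ=5.998) and Σ D·Y over m':
  (+0.3502+0.1664i)·(+0.2678+0.0785i)  (+0.8362+0.0000i)·(-0.2880+0.0000i)  (-0.3502+0.1664i)·(-0.2678+0.0785i)
Y_1^0(R⁻¹ n̂) = -0.079354+0.000000i

Re=-0.0794 Im=0.0000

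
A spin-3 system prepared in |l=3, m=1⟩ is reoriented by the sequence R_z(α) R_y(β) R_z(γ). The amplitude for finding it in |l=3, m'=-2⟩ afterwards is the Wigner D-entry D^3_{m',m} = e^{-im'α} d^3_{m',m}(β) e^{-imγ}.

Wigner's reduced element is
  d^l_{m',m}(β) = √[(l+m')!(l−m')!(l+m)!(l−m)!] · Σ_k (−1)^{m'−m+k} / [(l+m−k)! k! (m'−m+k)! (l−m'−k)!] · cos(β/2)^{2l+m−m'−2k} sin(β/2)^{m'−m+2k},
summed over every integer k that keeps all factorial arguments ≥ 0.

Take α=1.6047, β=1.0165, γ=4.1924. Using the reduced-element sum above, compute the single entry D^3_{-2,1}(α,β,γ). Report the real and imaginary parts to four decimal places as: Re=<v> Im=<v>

Re=0.2277 Im=-0.3417

D^3_{-2,1}(1.6047,1.0165,4.1924) = e^{-i·-2·1.6047}·d^3_{-2,1}(1.0165)·e^{-i·1·4.1924}. Compute d first:
Half-angle: c=0.873597, s=0.486649. N=√(1·120·24·2)=75.894664
Admissible k: 3..4 (factorial args all ≥0)
  k=3: (−1)^0·75.8947/(12)·0.8736^3·0.4866^3 = +0.485973
  k=4: (−1)^1·75.8947/(24)·0.8736^1·0.4866^5 = -0.075403
d^3_{-2,1}(1.0165) = +0.485973 -0.075403 = +0.410570
Attach z-rotation phases: D = e^{-i(-2)(1.6047)}·(+0.410570)·e^{-i(1)(4.1924)} = +0.227673-0.341661i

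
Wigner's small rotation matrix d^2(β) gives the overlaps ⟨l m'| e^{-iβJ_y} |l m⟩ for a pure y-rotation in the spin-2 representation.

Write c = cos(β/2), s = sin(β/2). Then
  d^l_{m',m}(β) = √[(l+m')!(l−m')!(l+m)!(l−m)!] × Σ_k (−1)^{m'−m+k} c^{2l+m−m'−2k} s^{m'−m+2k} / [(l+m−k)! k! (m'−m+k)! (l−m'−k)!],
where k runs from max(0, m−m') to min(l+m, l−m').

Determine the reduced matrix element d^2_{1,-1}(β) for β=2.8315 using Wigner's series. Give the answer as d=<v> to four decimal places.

d=-0.8830

d^2_{1,-1}(β=2.8315) via Wigner's sum:
With c≡cos(β/2)=0.154426 and s≡sin(β/2)=0.988004, N=[6·1·1·6]^{1/2}=6.000000
The bounds max(0,m−m')=0 and min(l+m,l−m')=1 give 2 terms
  k=0: (−1)^2·6.0000/(2)·0.1544^2·0.9880^2 = +0.069836
  k=1: (−1)^3·6.0000/(6)·0.1544^0·0.9880^4 = -0.952874
d^2_{1,-1}(2.8315) = +0.069836 -0.952874 = -0.883038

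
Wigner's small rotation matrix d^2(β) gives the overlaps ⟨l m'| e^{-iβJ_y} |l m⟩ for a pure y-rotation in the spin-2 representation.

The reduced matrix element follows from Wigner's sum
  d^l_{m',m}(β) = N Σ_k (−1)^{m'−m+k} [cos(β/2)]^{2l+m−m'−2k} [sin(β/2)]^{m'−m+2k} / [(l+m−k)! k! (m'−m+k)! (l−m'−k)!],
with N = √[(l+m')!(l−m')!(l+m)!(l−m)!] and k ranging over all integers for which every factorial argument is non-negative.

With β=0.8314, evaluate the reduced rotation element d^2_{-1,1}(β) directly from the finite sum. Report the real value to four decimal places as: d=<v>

d^2_{-1,1}(β=0.8314) via Wigner's sum:
c=cos(0.8314/2)=0.914834, s=sin(0.8314/2)=0.403830; N=√[1·6·6·1]=6.000000
Admissible k: 2..3 (factorial args all ≥0)
  k=2: (−1)^0·6.0000/(2)·0.9148^2·0.4038^2 = +0.409453
  k=3: (−1)^1·6.0000/(6)·0.9148^0·0.4038^4 = -0.026595
d^2_{-1,1}(0.8314) = +0.409453 -0.026595 = +0.382858

d=0.3829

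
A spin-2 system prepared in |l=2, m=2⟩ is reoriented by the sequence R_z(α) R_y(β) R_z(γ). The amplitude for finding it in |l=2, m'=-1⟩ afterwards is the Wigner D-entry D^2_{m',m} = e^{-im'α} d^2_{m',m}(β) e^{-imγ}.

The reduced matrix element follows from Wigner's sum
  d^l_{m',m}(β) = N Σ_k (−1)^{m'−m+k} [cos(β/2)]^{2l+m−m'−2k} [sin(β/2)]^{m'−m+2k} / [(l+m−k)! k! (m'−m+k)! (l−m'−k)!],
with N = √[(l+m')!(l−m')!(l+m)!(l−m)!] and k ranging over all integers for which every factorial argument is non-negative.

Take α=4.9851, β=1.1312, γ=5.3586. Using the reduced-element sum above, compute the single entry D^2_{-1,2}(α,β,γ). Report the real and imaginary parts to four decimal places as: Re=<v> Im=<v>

Re=0.2214 Im=0.1361

D^2_{-1,2}(4.9851,1.1312,5.3586) = e^{-i·-1·4.9851}·d^2_{-1,2}(1.1312)·e^{-i·2·5.3586}. Compute d first:
With c≡cos(β/2)=0.844267 and s≡sin(β/2)=0.535922, N=[1·6·24·1]^{1/2}=12.000000
The bounds max(0,m−m')=3 and min(l+m,l−m')=3 give 1 term
  k=3: (−1)^0·12.0000/(6)·0.8443^1·0.5359^3 = +0.259906
d^2_{-1,2}(1.1312) = +0.259906
Phases: e^{-i·(-1)·4.9851}=+0.269343-0.963044i, e^{-i·(2)·5.3586}=-0.274793+0.961503i ⇒ D=+0.221428+0.136090i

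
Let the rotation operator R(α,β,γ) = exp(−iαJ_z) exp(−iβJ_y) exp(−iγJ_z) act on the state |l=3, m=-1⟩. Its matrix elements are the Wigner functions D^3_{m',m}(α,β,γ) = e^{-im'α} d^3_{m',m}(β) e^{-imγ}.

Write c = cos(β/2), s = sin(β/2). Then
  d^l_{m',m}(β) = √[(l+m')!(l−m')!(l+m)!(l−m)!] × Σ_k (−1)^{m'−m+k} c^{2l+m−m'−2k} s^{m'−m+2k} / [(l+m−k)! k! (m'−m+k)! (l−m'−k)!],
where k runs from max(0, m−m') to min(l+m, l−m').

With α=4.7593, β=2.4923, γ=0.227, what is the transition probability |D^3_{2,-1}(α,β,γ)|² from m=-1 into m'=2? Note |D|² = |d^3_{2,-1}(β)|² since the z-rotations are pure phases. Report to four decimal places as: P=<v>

Split into d^3_{2,-1}(β=2.4923) × two z-phases.
With c≡cos(β/2)=0.318974 and s≡sin(β/2)=0.947764, N=[120·1·2·24]^{1/2}=75.894664
Admissible k: 0..1 (factorial args all ≥0)
  k=0: (−1)^3·75.8947/(12)·0.3190^3·0.9478^3 = -0.174741
  k=1: (−1)^4·75.8947/(24)·0.3190^1·0.9478^5 = +0.771356
d^3_{2,-1}(2.4923) = -0.174741 +0.771356 = +0.596615
|D^3_{2,-1}|² = |d^3_{2,-1}(β)|² = (+0.596615)² = 0.355950 (the z-rotation phases have unit modulus)

P=0.3559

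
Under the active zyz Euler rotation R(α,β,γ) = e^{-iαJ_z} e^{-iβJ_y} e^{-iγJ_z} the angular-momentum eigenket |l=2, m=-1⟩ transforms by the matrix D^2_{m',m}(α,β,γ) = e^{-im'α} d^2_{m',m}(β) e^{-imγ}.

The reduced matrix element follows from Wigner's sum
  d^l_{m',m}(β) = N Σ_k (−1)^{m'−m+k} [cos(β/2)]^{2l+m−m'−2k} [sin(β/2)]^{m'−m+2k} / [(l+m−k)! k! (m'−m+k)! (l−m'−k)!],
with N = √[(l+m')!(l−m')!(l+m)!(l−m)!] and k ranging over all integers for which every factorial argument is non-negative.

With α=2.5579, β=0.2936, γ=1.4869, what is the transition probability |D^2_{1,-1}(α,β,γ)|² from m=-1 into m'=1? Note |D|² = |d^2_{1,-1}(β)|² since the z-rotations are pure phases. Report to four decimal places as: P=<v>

First d^2_{1,-1}(β=0.2936), then the phase factors e^{-i(1)α} and e^{-i(-1)γ}:
With c≡cos(β/2)=0.989244 and s≡sin(β/2)=0.146273, N=[6·1·1·6]^{1/2}=6.000000
k∈{0,1} keeps every argument non-negative
  k=0: (−1)^2·6.0000/(2)·0.9892^2·0.1463^2 = +0.062814
  k=1: (−1)^3·6.0000/(6)·0.9892^0·0.1463^4 = -0.000458
d^2_{1,-1}(0.2936) = +0.062814 -0.000458 = +0.062357
|D^2_{1,-1}|² = |d^2_{1,-1}(β)|² = (+0.062357)² = 0.003888 (the z-rotation phases have unit modulus)

P=0.0039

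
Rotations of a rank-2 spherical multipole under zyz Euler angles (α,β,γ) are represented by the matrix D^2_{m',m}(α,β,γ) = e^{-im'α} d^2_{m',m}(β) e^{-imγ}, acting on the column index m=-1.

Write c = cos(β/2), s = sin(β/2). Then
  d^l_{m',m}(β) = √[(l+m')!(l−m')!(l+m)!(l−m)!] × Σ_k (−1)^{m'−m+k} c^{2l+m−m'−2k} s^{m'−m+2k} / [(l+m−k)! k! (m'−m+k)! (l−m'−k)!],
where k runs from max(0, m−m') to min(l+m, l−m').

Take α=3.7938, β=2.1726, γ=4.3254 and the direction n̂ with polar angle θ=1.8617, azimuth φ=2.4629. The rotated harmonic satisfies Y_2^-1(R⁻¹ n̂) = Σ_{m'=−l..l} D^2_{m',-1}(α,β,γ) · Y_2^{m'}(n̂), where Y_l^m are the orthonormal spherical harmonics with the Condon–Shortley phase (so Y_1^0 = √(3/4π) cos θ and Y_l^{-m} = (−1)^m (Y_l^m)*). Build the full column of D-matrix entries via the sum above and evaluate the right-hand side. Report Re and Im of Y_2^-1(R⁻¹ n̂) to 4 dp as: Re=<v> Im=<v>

Re=0.2220 Im=-0.1219

Need the full column D^2_{m',-1} for m'=−2..2 at α=3.7938, β=2.1726, γ=4.3254.
cos(β/2)=0.465763, sin(β/2)=0.884910
d^2_{-2,-1}: single k=1 term ⇒ +0.178823;  D = +0.141992-0.108700i
d^2_{-1,-1}: k∈[0..1] ⇒ +0.047061 -0.509622 = -0.462562;  D = +0.121247-0.446388i
d^2_{0,-1}: k∈[0..1] ⇒ -0.219012 +0.790564 = +0.571552;  D = -0.215705-0.529285i
d^2_{1,-1}: k∈[0..1] ⇒ +0.509622 -0.613191 = -0.103568;  D = -0.089276-0.052500i
d^2_{2,-1}: single k=0 term ⇒ -0.645493;  D = +0.640804-0.077663i
Y_2^{m'}(θ=1.8617,φ=2.4629) and Σ D·Y over m':
  (+0.1420-0.1087i)·(+0.0751+0.3465i)  (+0.1212-0.4464i)·(+0.1652+0.1333i)  (-0.2157-0.5293i)·(-0.2376+0.0000i)  (-0.0893-0.0525i)·(-0.1652+0.1333i)  (+0.6408-0.0777i)·(+0.0751-0.3465i)
Y_2^-1(R⁻¹ n̂) = +0.222034-0.121896i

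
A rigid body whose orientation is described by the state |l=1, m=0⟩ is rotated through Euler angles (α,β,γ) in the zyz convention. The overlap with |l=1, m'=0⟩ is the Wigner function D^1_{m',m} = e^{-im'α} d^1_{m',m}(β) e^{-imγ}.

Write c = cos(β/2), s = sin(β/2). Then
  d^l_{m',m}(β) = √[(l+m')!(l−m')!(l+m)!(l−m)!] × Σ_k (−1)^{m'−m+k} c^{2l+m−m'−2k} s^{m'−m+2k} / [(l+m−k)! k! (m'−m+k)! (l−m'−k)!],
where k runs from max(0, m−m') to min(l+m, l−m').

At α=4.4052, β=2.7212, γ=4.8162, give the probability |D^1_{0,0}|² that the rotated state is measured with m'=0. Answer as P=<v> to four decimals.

First d^1_{0,0}(β=2.7212), then the phase factors e^{-i(0)α} and e^{-i(0)γ}:
c=cos(2.7212/2)=0.208652, s=sin(2.7212/2)=0.977990; N=√[1·1·1·1]=1.000000
k∈{0,1} keeps every argument non-negative
  k=0: (−1)^0·1.0000/(1)·0.2087^2·0.9780^0 = +0.043536
  k=1: (−1)^1·1.0000/(1)·0.2087^0·0.9780^2 = -0.956464
d^1_{0,0}(2.7212) = +0.043536 -0.956464 = -0.912929
|D^1_{0,0}|² = |d^1_{0,0}(β)|² = (-0.912929)² = 0.833439 (the z-rotation phases have unit modulus)

P=0.8334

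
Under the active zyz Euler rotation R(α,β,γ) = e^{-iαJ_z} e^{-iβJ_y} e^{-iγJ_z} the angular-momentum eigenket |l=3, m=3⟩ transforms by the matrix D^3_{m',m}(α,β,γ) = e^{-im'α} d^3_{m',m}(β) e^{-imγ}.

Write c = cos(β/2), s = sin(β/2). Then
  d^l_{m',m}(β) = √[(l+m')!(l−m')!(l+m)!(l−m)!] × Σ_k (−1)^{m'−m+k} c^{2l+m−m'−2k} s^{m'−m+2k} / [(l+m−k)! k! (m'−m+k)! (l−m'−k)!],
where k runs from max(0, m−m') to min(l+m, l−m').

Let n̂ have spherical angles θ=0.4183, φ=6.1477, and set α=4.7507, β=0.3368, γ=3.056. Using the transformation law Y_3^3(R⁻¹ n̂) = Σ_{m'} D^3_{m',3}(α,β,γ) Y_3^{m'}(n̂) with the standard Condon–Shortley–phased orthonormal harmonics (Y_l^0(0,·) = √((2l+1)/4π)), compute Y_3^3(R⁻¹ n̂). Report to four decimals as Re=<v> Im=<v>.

Re=0.0401 Im=0.0117

Need the full column D^3_{m',3} for m'=−3..3 at α=4.7507, β=0.3368, γ=3.056.
cos(β/2)=0.985854, sin(β/2)=0.167605
d^3_{-3,3}: single k=6 term ⇒ +0.000022;  D = +0.000008-0.000021i
d^3_{-2,3}: single k=5 term ⇒ +0.000319;  D = +0.000302+0.000105i
d^3_{-1,3}: single k=4 term ⇒ +0.002970;  D = -0.000864+0.002842i
d^3_{0,3}: single k=3 term ⇒ +0.020175;  D = -0.019514-0.005124i
d^3_{1,3}: single k=2 term ⇒ +0.102771;  D = +0.022274-0.100328i
d^3_{2,3}: single k=1 term ⇒ +0.382320;  D = +0.376132+0.068505i
d^3_{3,3}: single k=0 term ⇒ +0.918071;  D = -0.129787+0.908850i
Y_3^{m'}(θ=0.4183,φ=6.1477) and Σ D·Y over m':
  (+0.0000-0.0000i)·(+0.0257+0.0111i)  (+0.0003+0.0001i)·(+0.1485+0.0412i)  (-0.0009+0.0028i)·(+0.4130+0.0563i)  (-0.0195-0.0051i)·(+0.4007+0.0000i)  (+0.0223-0.1003i)·(-0.4130+0.0563i)  (+0.3761+0.0685i)·(+0.1485-0.0412i)  (-0.1298+0.9089i)·(-0.0257+0.0111i)
Y_3^3(R⁻¹ n̂) = +0.040111+0.011665i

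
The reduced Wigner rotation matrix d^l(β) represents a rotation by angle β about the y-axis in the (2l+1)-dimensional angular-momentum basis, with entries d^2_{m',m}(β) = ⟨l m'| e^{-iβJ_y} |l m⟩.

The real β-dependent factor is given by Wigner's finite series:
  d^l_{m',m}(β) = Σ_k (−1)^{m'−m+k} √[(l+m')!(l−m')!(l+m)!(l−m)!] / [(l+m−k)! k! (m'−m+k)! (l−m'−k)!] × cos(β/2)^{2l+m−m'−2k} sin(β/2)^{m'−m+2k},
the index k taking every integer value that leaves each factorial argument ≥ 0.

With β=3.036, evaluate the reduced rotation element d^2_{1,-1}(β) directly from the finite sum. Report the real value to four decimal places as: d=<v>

d=-0.9861

d^2_{1,-1}(β=3.036) via Wigner's sum:
With c≡cos(β/2)=0.052772 and s≡sin(β/2)=0.998607, N=[6·1·1·6]^{1/2}=6.000000
k∈{0,1} keeps every argument non-negative
  k=0: (−1)^2·6.0000/(2)·0.0528^2·0.9986^2 = +0.008331
  k=1: (−1)^3·6.0000/(6)·0.0528^0·0.9986^4 = -0.994438
d^2_{1,-1}(3.036) = +0.008331 -0.994438 = -0.986107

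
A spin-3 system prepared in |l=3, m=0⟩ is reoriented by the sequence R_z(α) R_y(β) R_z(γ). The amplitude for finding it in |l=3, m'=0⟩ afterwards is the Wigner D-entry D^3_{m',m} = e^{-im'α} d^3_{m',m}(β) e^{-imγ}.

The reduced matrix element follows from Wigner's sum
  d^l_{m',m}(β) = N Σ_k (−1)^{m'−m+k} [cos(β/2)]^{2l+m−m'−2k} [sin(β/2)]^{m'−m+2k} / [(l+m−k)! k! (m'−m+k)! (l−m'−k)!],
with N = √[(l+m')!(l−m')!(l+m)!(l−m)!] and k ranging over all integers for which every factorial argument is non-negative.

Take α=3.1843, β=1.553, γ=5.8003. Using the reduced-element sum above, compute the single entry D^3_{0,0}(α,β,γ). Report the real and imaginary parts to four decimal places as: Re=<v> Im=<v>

Re=-0.0267 Im=0.0000

Split into d^3_{0,0}(β=1.553) × two z-phases.
With c≡cos(β/2)=0.713371 and s≡sin(β/2)=0.700787, N=[6·6·6·6]^{1/2}=36.000000
k: max(0,(0)−(0))=0 … min(3+(0),3−(0))=3
  k=0: (−1)^0·36.0000/(36)·0.7134^6·0.7008^0 = +0.131793
  k=1: (−1)^1·36.0000/(4)·0.7134^4·0.7008^2 = -1.144657
  k=2: (−1)^2·36.0000/(4)·0.7134^2·0.7008^4 = +1.104630
  k=3: (−1)^3·36.0000/(36)·0.7134^0·0.7008^6 = -0.118445
d^3_{0,0}(1.553) = +0.131793 -1.144657 +1.104630 -0.118445 = -0.026679
Phases: e^{-i·(0)·3.1843}=+1.000000+0.000000i, e^{-i·(0)·5.8003}=+1.000000+0.000000i ⇒ D=-0.026679+0.000000i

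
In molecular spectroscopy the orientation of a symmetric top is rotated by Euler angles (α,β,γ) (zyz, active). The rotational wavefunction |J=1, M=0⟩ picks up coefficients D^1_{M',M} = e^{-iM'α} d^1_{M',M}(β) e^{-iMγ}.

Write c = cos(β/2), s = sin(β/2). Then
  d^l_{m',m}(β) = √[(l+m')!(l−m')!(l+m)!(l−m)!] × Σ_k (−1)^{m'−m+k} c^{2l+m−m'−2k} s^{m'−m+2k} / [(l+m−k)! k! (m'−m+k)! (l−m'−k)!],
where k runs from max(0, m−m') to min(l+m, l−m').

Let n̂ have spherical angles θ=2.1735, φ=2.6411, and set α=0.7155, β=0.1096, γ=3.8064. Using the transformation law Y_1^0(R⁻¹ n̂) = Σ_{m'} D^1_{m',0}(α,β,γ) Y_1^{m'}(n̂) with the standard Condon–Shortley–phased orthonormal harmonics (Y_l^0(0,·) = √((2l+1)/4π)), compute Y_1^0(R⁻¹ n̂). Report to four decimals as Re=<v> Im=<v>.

Re=-0.2906 Im=0.0000

Need the full column D^1_{m',0} for m'=−1..1 at α=0.7155, β=0.1096, γ=3.8064.
cos(β/2)=0.998499, sin(β/2)=0.054773
d^1_{-1,0}: single k=1 term ⇒ +0.077344;  D = +0.058376+0.050737i
d^1_{0,0}: k∈[0..1] ⇒ +0.997000 -0.003000 = +0.994000;  D = +0.994000+0.000000i
d^1_{1,0}: single k=0 term ⇒ -0.077344;  D = -0.058376+0.050737i
Y_1^{m'}(θ=2.1735,φ=2.6411) and Σ D·Y over m':
  (+0.0584+0.0507i)·(-0.2497-0.1366i)  (+0.9940+0.0000i)·(-0.2770+0.0000i)  (-0.0584+0.0507i)·(+0.2497-0.1366i)
Y_1^0(R⁻¹ n̂) = -0.290608+0.000000i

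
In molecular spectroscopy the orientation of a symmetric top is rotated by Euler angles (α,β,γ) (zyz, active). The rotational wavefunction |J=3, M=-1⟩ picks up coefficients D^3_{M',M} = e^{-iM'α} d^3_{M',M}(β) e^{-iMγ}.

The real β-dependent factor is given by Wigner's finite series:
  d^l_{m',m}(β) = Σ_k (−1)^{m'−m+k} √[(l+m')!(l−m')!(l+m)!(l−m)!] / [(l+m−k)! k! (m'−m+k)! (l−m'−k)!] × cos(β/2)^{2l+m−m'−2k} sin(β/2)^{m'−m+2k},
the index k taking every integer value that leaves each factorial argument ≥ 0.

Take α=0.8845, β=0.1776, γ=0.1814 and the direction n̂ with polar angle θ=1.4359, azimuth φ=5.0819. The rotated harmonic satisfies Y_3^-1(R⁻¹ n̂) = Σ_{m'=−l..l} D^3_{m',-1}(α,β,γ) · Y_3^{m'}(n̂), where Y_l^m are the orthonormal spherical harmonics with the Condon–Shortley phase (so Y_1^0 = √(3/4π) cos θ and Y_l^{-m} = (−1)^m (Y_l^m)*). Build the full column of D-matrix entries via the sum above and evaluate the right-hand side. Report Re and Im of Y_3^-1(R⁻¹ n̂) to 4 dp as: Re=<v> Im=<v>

Re=0.2083 Im=-0.2421

Need the full column D^3_{m',-1} for m'=−3..3 at α=0.8845, β=0.1776, γ=0.1814.
cos(β/2)=0.996060, sin(β/2)=0.088683
d^3_{-3,-1}: single k=2 term ⇒ +0.029983;  D = -0.028584+0.009052i
d^3_{-2,-1}: k∈[1..2] ⇒ +0.274960 -0.004359 = +0.270601;  D = -0.100272+0.251337i
d^3_{-1,-1}: k∈[0..2] ⇒ +0.976591 -0.061932 +0.000368 = +0.915027;  D = +0.442614+0.800854i
d^3_{0,-1}: k∈[0..2] ⇒ -0.301203 +0.007163 -0.000019 = -0.294059;  D = -0.289234-0.053050i
d^3_{1,-1}: k∈[0..2] ⇒ +0.046449 -0.000491 +0.000000 = +0.045959;  D = +0.035059-0.029716i
d^3_{2,-1}: k∈[0..1] ⇒ -0.004359 +0.000017 = -0.004342;  D = +0.000073+0.004341i
d^3_{3,-1}: single k=0 term ⇒ +0.000238;  D = -0.000186-0.000147i
Y_3^{m'}(θ=1.4359,φ=5.0819) and Σ D·Y over m':
  (-0.0286+0.0091i)·(-0.3633-0.1810i)  (-0.1003+0.2513i)·(-0.0998+0.0909i)  (+0.4426+0.8009i)·(-0.1052-0.2716i)  (-0.2892-0.0531i)·(-0.1460+0.0000i)  (+0.0351-0.0297i)·(+0.1052-0.2716i)  (+0.0001+0.0043i)·(-0.0998-0.0909i)  (-0.0002-0.0001i)·(+0.3633-0.1810i)
Y_3^-1(R⁻¹ n̂) = +0.208292-0.242136i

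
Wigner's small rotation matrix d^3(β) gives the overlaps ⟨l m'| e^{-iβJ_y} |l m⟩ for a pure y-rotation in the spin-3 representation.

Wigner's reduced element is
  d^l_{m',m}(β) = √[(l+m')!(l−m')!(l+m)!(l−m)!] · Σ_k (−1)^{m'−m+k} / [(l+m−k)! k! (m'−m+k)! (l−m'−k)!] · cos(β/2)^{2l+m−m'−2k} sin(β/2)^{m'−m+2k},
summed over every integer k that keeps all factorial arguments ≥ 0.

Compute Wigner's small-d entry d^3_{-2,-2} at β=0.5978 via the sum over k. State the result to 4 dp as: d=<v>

d=0.4001

d^3_{-2,-2}(β=0.5978) via Wigner's sum:
With c≡cos(β/2)=0.955661 and s≡sin(β/2)=0.294469, N=[1·120·1·120]^{1/2}=120.000000
The bounds max(0,m−m')=0 and min(l+m,l−m')=1 give 2 terms
  k=0: (−1)^0·120.0000/(120)·0.9557^6·0.2945^0 = +0.761769
  k=1: (−1)^1·120.0000/(24)·0.9557^4·0.2945^2 = -0.361631
d^3_{-2,-2}(0.5978) = +0.761769 -0.361631 = +0.400138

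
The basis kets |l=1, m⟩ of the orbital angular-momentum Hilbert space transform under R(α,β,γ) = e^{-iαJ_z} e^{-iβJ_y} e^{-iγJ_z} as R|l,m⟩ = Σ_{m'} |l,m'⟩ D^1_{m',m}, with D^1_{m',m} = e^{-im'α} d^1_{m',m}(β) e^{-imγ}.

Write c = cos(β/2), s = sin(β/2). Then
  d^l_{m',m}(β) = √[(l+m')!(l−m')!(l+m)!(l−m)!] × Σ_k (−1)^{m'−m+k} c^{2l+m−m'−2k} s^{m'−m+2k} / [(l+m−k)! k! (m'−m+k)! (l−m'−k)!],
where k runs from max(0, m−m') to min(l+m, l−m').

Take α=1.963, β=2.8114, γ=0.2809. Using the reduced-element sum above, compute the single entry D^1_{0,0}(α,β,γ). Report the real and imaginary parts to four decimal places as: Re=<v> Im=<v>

Re=-0.9460 Im=0.0000

Split into d^1_{0,0}(β=2.8114) × two z-phases.
c=cos(2.8114/2)=0.164347, s=sin(2.8114/2)=0.986403; N=√[1·1·1·1]=1.000000
k: max(0,(0)−(0))=0 … min(1+(0),1−(0))=1
  k=0: (−1)^0·1.0000/(1)·0.1643^2·0.9864^0 = +0.027010
  k=1: (−1)^1·1.0000/(1)·0.1643^0·0.9864^2 = -0.972990
d^1_{0,0}(2.8114) = +0.027010 -0.972990 = -0.945980
Attach z-rotation phases: D = e^{-i(0)(1.963)}·(-0.945980)·e^{-i(0)(0.2809)} = -0.945980+0.000000i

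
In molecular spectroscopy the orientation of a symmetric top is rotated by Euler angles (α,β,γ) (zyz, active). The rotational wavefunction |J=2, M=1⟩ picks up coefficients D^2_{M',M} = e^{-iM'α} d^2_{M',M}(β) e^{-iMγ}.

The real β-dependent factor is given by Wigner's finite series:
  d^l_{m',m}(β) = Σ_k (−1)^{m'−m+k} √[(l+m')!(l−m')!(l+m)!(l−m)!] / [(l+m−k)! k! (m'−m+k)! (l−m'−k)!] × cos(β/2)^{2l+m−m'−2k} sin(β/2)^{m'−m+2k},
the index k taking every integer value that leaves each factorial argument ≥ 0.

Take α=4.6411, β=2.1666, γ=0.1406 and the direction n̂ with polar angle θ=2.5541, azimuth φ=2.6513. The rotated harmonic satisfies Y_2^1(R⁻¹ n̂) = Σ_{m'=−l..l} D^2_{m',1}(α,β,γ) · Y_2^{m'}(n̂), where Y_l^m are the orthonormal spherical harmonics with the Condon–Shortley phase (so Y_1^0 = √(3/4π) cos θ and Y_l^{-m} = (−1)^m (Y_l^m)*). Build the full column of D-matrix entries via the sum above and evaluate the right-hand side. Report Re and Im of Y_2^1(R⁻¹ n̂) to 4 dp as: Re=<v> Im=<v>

Re=-0.1596 Im=0.1334

Need the full column D^2_{m',1} for m'=−2..2 at α=4.6411, β=2.1666, γ=0.1406.
cos(β/2)=0.468415, sin(β/2)=0.883508
d^2_{-2,1}: single k=3 term ⇒ +0.646090;  D = -0.620358+0.180523i
d^2_{-1,1}: k∈[2..3] ⇒ +0.513813 -0.609316 = -0.095503;  D = +0.020085+0.093368i
d^2_{0,1}: k∈[1..2] ⇒ +0.222423 -0.791296 = -0.568873;  D = -0.563259+0.079720i
d^2_{1,1}: k∈[0..1] ⇒ +0.048142 -0.513813 = -0.465671;  D = -0.032250-0.464553i
d^2_{2,1}: single k=0 term ⇒ -0.181608;  D = +0.181607+0.000359i
Y_2^{m'}(θ=2.5541,φ=2.6513) and Σ D·Y over m':
  (-0.6204+0.1805i)·(+0.0660+0.0986i)  (+0.0201+0.0934i)·(+0.3144+0.1678i)  (-0.5633+0.0797i)·(+0.3401+0.0000i)  (-0.0323-0.4646i)·(-0.3144+0.1678i)  (+0.1816+0.0004i)·(+0.0660-0.0986i)
Y_2^1(R⁻¹ n̂) = -0.159553+0.133370i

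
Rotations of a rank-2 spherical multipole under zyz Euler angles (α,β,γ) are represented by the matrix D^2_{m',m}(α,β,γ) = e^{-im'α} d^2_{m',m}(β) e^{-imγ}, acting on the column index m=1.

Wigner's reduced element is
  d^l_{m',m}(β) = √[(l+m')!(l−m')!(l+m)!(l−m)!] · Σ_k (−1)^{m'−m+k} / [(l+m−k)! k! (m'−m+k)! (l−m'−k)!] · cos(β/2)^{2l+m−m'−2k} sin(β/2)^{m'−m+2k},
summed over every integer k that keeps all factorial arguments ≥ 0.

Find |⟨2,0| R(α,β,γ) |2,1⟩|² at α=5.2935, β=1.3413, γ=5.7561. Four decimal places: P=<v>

P=0.0736

Split into d^2_{0,1}(β=1.3413) × two z-phases.
Half-angle: c=0.783418, s=0.621495. N=√(2·2·6·1)=4.898979
k: max(0,(1)−(0))=1 … min(2+(1),2−(0))=2
  k=1: (−1)^0·4.8990/(2)·0.7834^3·0.6215^1 = +0.731971
  k=2: (−1)^1·4.8990/(2)·0.7834^1·0.6215^3 = -0.460662
d^2_{0,1}(1.3413) = +0.731971 -0.460662 = +0.271309
|D^2_{0,1}|² = |d^2_{0,1}(β)|² = (+0.271309)² = 0.073608 (the z-rotation phases have unit modulus)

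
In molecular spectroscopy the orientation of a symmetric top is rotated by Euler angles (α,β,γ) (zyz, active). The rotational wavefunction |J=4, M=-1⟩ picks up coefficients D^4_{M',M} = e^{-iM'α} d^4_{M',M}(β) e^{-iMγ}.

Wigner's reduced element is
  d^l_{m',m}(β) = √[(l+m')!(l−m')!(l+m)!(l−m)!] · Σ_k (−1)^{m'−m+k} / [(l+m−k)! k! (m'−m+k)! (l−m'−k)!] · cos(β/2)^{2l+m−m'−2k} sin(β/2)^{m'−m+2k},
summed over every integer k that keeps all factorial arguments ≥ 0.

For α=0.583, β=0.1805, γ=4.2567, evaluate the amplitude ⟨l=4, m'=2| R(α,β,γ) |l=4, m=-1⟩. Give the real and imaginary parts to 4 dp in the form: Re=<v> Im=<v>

Re=0.0100 Im=-0.0005

D^4_{2,-1}(0.583,0.1805,4.2567) = e^{-i·2·0.583}·d^4_{2,-1}(0.1805)·e^{-i·-1·4.2567}. Compute d first:
With c≡cos(β/2)=0.995930 and s≡sin(β/2)=0.090128, N=[720·2·6·120]^{1/2}=1018.233765
The bounds max(0,m−m')=0 and min(l+m,l−m')=2 give 3 terms
  k=0: (−1)^3·1018.2338/(72)·0.9959^5·0.0901^3 = -0.010145
  k=1: (−1)^4·1018.2338/(48)·0.9959^3·0.0901^5 = +0.000125
  k=2: (−1)^5·1018.2338/(240)·0.9959^1·0.0901^7 = -0.000000
d^4_{2,-1}(0.1805) = -0.010145 +0.000125 -0.000000 = -0.010020
D = (+0.393832-0.919183i)·(-0.010020)·(-0.440081-0.897958i) = +0.010007-0.000510i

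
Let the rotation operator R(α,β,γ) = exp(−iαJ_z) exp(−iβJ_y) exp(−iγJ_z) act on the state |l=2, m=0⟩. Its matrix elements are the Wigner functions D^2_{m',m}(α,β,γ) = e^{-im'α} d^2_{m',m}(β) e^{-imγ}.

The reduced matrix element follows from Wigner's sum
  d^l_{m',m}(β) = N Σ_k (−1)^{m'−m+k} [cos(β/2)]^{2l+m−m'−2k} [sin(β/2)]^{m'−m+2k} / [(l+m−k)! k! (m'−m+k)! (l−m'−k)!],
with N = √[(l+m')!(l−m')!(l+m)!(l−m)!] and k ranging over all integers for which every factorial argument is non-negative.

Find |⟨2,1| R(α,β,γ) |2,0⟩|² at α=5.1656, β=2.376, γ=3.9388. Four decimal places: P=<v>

Split into d^2_{1,0}(β=2.376) × two z-phases.
c=cos(2.376/2)=0.373516, s=sin(2.376/2)=0.927624; N=√[6·1·2·2]=4.898979
Admissible k: 0..1 (factorial args all ≥0)
  k=0: (−1)^1·4.8990/(2)·0.3735^3·0.9276^1 = -0.118406
  k=1: (−1)^2·4.8990/(2)·0.3735^1·0.9276^3 = +0.730298
d^2_{1,0}(2.376) = -0.118406 +0.730298 = +0.611892
|D^2_{1,0}|² = |d^2_{1,0}(β)|² = (+0.611892)² = 0.374412 (the z-rotation phases have unit modulus)

P=0.3744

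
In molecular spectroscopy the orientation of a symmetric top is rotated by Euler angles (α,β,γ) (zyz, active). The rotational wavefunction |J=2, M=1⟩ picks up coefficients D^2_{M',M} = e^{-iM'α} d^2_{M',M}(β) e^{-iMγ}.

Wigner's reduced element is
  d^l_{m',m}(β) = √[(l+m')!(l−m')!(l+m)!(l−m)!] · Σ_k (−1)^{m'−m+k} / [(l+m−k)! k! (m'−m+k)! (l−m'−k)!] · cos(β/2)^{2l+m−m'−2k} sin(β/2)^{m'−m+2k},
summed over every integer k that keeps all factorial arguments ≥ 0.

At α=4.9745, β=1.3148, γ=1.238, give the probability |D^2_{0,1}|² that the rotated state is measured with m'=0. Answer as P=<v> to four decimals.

D^2_{0,1}(4.9745,1.3148,1.238) = e^{-i·0·4.9745}·d^2_{0,1}(1.3148)·e^{-i·1·1.238}. Compute d first:
With c≡cos(β/2)=0.791584 and s≡sin(β/2)=0.611061, N=[2·2·6·1]^{1/2}=4.898979
k: max(0,(1)−(0))=1 … min(2+(1),2−(0))=2
  k=1: (−1)^0·4.8990/(2)·0.7916^3·0.6111^1 = +0.742421
  k=2: (−1)^1·4.8990/(2)·0.7916^1·0.6111^3 = -0.442411
d^2_{0,1}(1.3148) = +0.742421 -0.442411 = +0.300011
|D^2_{0,1}|² = |d^2_{0,1}(β)|² = (+0.300011)² = 0.090006 (the z-rotation phases have unit modulus)

P=0.0900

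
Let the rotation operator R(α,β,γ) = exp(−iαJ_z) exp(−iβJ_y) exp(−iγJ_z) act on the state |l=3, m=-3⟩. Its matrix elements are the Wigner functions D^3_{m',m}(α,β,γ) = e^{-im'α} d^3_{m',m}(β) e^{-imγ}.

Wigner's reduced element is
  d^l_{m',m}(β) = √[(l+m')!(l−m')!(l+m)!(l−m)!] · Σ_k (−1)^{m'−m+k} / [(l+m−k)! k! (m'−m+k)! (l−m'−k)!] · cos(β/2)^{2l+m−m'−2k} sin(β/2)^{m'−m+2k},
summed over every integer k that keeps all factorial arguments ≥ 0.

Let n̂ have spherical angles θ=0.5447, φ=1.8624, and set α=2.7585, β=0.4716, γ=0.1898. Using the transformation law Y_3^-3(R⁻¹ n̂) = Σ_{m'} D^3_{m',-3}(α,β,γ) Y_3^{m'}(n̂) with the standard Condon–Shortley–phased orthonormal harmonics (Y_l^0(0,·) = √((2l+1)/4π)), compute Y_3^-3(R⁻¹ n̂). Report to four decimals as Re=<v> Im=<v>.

Re=0.0291 Im=-0.0081

Need the full column D^3_{m',-3} for m'=−3..3 at α=2.7585, β=0.4716, γ=0.1898.
cos(β/2)=0.972328, sin(β/2)=0.233621
d^3_{-3,-3}: single k=0 term ⇒ +0.845038;  D = -0.706899+0.463015i
d^3_{-2,-3}: single k=0 term ⇒ -0.497337;  D = -0.487738+0.097238i
d^3_{-1,-3}: single k=0 term ⇒ +0.188938;  D = -0.185669-0.034997i
d^3_{0,-3}: single k=0 term ⇒ -0.052419;  D = -0.044149-0.028260i
d^3_{1,-3}: single k=0 term ⇒ +0.010907;  D = -0.006322-0.008888i
d^3_{2,-3}: single k=0 term ⇒ -0.001657;  D = -0.000386-0.001612i
d^3_{3,-3}: single k=0 term ⇒ +0.000163;  D = +0.000024-0.000161i
Y_3^{m'}(θ=0.5447,φ=1.8624) and Σ D·Y over m':
  (-0.7069+0.4630i)·(+0.0445+0.0372i)  (-0.4877+0.0972i)·(-0.1959+0.1292i)  (-0.1857-0.0350i)·(-0.1279-0.4262i)  (-0.0441-0.0283i)·(+0.2099+0.0000i)  (-0.0063-0.0089i)·(+0.1279-0.4262i)  (-0.0004-0.0016i)·(-0.1959-0.1292i)  (+0.0000-0.0002i)·(-0.0445+0.0372i)
Y_3^-3(R⁻¹ n̂) = +0.029103-0.008148i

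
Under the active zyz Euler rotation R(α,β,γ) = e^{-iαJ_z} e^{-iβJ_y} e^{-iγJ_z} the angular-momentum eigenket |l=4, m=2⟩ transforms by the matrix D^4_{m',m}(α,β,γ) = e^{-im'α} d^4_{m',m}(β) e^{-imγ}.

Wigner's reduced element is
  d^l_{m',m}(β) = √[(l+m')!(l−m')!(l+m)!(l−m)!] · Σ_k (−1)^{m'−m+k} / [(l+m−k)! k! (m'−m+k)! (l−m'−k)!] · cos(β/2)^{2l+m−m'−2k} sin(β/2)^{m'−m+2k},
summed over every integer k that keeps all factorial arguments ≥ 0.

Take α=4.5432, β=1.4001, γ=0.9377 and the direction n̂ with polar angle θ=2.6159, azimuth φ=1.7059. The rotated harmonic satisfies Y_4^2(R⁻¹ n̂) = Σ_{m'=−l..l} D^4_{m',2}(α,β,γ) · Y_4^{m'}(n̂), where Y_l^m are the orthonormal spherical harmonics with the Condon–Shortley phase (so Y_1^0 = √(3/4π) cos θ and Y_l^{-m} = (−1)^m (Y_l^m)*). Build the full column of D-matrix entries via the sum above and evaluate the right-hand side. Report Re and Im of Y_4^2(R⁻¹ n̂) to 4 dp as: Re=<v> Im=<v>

Re=-0.2207 Im=-0.2675

Need the full column D^4_{m',2} for m'=−4..4 at α=4.5432, β=1.4001, γ=0.9377.
cos(β/2)=0.764810, sin(β/2)=0.644256
d^4_{-4,2}: single k=6 term ⇒ +0.221328;  D = -0.183980-0.123035i
d^4_{-3,2}: k∈[5..6] ⇒ +0.557363 -0.131834 = +0.425529;  D = +0.292732-0.308841i
d^4_{-2,2}: k∈[4..6] ⇒ +0.884177 -0.501925 +0.029680 = +0.411932;  D = +0.246988+0.329674i
d^4_{-1,2}: k∈[3..5] ⇒ +0.989596 -1.053317 +0.149485 = +0.085765;  D = -0.076317+0.039131i
d^4_{0,2}: k∈[2..4] ⇒ +0.788060 -1.491207 +0.396807 = -0.306340;  D = +0.091876+0.292238i
d^4_{1,2}: k∈[1..3] ⇒ +0.418379 -1.484394 +0.702211 = -0.363804;  D = -0.360474+0.049114i
d^4_{2,2}: k∈[0..2] ⇒ +0.117065 -0.996826 +0.884177 = +0.004416;  D = -0.000149+0.004414i
d^4_{3,2}: k∈[0..1] ⇒ -0.368975 +0.785468 = +0.416492;  D = -0.407943-0.083953i
d^4_{4,2}: single k=0 term ⇒ +0.439559;  D = +0.159833-0.409470i
Y_4^{m'}(θ=2.6159,φ=1.7059) and Σ D·Y over m':
  (-0.1840-0.1230i)·(+0.0241-0.0144i)  (+0.2927-0.3088i)·(-0.0539-0.1257i)  (+0.2470+0.3297i)·(-0.3440+0.0953i)  (-0.0763+0.0391i)·(+0.0619+0.4552i)  (+0.0919+0.2922i)·(+0.0155+0.0000i)  (-0.3605+0.0491i)·(-0.0619+0.4552i)  (-0.0001+0.0044i)·(-0.3440-0.0953i)  (-0.4079-0.0840i)·(+0.0539-0.1257i)  (+0.1598-0.4095i)·(+0.0241+0.0144i)
Y_4^2(R⁻¹ n̂) = -0.220691-0.267531i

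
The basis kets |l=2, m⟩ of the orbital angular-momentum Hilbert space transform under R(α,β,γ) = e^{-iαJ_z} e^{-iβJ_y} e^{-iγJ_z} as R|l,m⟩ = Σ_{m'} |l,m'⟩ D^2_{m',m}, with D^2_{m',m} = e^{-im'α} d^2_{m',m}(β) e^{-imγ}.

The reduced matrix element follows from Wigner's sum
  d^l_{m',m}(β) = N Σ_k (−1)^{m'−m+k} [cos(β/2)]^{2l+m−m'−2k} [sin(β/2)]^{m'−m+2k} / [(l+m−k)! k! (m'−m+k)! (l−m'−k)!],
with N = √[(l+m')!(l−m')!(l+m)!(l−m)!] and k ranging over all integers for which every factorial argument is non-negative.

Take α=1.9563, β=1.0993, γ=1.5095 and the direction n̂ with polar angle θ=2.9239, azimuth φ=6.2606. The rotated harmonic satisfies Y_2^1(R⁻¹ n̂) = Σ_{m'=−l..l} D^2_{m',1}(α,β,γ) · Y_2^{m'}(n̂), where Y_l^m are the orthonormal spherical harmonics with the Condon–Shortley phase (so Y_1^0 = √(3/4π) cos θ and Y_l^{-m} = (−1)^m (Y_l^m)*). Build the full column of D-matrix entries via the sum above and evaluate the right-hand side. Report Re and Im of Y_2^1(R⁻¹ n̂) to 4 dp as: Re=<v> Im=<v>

Need the full column D^2_{m',1} for m'=−2..2 at α=1.9563, β=1.0993, γ=1.5095.
cos(β/2)=0.852707, sin(β/2)=0.522389
d^2_{-2,1}: single k=3 term ⇒ +0.243115;  D = -0.179780+0.163659i
d^2_{-1,1}: k∈[2..3] ⇒ +0.595263 -0.074469 = +0.520794;  D = +0.469670+0.225026i
d^2_{0,1}: k∈[1..2] ⇒ +0.793359 -0.297754 = +0.495605;  D = +0.030360-0.494674i
d^2_{1,1}: k∈[0..1] ⇒ +0.528689 -0.595263 = -0.066574;  D = +0.063106-0.021208i
d^2_{2,1}: single k=0 term ⇒ -0.647775;  D = -0.422099-0.491370i
Y_2^{m'}(θ=2.9239,φ=6.2606) and Σ D·Y over m':
  (-0.1798+0.1637i)·(+0.0180+0.0008i)  (+0.4697+0.2250i)·(-0.1629-0.0037i)  (+0.0304-0.4947i)·(+0.5866+0.0000i)  (+0.0631-0.0212i)·(+0.1629-0.0037i)  (-0.4221-0.4914i)·(+0.0180-0.0008i)
Y_2^1(R⁻¹ n̂) = -0.059025-0.337966i

Re=-0.0590 Im=-0.3380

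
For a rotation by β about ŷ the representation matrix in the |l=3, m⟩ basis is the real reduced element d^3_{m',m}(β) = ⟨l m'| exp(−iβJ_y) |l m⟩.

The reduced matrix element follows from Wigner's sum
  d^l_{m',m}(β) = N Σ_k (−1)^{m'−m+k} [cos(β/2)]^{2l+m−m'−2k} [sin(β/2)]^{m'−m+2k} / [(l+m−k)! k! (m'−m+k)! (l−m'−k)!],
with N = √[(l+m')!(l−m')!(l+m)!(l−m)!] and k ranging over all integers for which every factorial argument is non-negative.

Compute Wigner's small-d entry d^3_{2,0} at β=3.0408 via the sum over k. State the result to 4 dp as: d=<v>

d^3_{2,0}(β=3.0408) via Wigner's sum:
With c≡cos(β/2)=0.050375 and s≡sin(β/2)=0.998730, N=[120·1·6·6]^{1/2}=65.726707
k∈{0,1} keeps every argument non-negative
  k=0: (−1)^2·65.7267/(12)·0.0504^4·0.9987^2 = +0.000035
  k=1: (−1)^3·65.7267/(12)·0.0504^2·0.9987^4 = -0.013829
d^3_{2,0}(3.0408) = +0.000035 -0.013829 = -0.013794

d=-0.0138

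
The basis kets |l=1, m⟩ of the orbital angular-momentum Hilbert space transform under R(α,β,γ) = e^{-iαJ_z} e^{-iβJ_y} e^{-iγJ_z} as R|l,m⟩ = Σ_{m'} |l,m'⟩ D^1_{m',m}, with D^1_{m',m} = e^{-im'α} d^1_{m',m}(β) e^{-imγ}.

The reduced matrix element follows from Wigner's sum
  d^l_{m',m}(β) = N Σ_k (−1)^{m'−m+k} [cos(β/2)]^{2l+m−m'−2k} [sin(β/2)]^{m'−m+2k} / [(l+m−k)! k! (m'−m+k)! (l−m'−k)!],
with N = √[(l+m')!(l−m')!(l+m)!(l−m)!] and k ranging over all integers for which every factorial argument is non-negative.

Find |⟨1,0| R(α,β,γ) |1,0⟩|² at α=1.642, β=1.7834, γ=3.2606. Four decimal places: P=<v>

P=0.0445

First d^1_{0,0}(β=1.7834), then the phase factors e^{-i(0)α} and e^{-i(0)γ}:
With c≡cos(β/2)=0.628090 and s≡sin(β/2)=0.778141, N=[1·1·1·1]^{1/2}=1.000000
k∈{0,1} keeps every argument non-negative
  k=0: (−1)^0·1.0000/(1)·0.6281^2·0.7781^0 = +0.394497
  k=1: (−1)^1·1.0000/(1)·0.6281^0·0.7781^2 = -0.605503
d^1_{0,0}(1.7834) = +0.394497 -0.605503 = -0.211006
|D^1_{0,0}|² = |d^1_{0,0}(β)|² = (-0.211006)² = 0.044523 (the z-rotation phases have unit modulus)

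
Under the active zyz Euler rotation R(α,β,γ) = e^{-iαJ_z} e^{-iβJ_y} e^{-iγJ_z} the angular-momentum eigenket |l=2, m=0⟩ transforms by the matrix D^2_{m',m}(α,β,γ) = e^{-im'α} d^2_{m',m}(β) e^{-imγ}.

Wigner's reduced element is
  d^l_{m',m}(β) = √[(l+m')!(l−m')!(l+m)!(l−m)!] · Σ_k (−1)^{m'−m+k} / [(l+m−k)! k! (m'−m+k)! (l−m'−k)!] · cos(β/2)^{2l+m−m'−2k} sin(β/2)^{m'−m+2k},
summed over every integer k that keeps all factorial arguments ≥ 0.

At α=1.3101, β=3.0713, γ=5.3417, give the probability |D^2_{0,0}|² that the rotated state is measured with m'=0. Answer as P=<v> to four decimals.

Split into d^2_{0,0}(β=3.0713) × two z-phases.
Half-angle: c=0.035139, s=0.999382. N=√(2·2·2·2)=4.000000
k: max(0,(0)−(0))=0 … min(2+(0),2−(0))=2
  k=0: (−1)^0·4.0000/(4)·0.0351^4·0.9994^0 = +0.000002
  k=1: (−1)^1·4.0000/(1)·0.0351^2·0.9994^2 = -0.004933
  k=2: (−1)^2·4.0000/(4)·0.0351^0·0.9994^4 = +0.997532
d^2_{0,0}(3.0713) = +0.000002 -0.004933 +0.997532 = +0.992601
|D^2_{0,0}|² = |d^2_{0,0}(β)|² = (+0.992601)² = 0.985256 (the z-rotation phases have unit modulus)

P=0.9853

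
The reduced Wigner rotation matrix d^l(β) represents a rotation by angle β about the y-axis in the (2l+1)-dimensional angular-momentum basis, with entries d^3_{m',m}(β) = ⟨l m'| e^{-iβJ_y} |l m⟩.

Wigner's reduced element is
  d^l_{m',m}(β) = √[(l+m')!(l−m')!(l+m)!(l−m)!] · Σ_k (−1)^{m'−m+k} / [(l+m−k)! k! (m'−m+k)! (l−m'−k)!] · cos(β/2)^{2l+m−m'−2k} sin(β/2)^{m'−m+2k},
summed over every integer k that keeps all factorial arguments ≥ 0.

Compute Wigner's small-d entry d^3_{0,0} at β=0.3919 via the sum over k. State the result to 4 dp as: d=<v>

d=0.5871

d^3_{0,0}(β=0.3919) via Wigner's sum:
Half-angle: c=0.980863, s=0.194698. N=√(6·6·6·6)=36.000000
k: max(0,(0)−(0))=0 … min(3+(0),3−(0))=3
  k=0: (−1)^0·36.0000/(36)·0.9809^6·0.1947^0 = +0.890534
  k=1: (−1)^1·36.0000/(4)·0.9809^4·0.1947^2 = -0.315792
  k=2: (−1)^2·36.0000/(4)·0.9809^2·0.1947^4 = +0.012443
  k=3: (−1)^3·36.0000/(36)·0.9809^0·0.1947^6 = -0.000054
d^3_{0,0}(0.3919) = +0.890534 -0.315792 +0.012443 -0.000054 = +0.587130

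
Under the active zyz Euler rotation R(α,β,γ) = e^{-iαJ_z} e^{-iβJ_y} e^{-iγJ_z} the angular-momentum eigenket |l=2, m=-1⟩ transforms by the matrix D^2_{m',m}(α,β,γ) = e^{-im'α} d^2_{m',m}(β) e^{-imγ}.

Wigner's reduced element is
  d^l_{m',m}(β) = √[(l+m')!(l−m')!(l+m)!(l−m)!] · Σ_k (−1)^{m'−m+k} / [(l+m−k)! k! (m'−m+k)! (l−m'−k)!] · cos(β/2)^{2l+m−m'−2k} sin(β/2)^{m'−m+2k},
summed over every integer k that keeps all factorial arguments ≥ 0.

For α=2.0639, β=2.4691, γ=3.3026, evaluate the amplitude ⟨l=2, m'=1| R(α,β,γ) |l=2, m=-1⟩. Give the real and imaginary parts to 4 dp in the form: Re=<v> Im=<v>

Re=-0.1640 Im=-0.4756

Split into d^2_{1,-1}(β=2.4691) × two z-phases.
Half-angle: c=0.329946, s=0.944000. N=√(6·1·1·6)=6.000000
The bounds max(0,m−m')=0 and min(l+m,l−m')=1 give 2 terms
  k=0: (−1)^2·6.0000/(2)·0.3299^2·0.9440^2 = +0.291039
  k=1: (−1)^3·6.0000/(6)·0.3299^0·0.9440^4 = -0.794123
d^2_{1,-1}(2.4691) = +0.291039 -0.794123 = -0.503084
Attach z-rotation phases: D = e^{-i(1)(2.0639)}·(-0.503084)·e^{-i(-1)(3.3026)} = -0.164018-0.475596i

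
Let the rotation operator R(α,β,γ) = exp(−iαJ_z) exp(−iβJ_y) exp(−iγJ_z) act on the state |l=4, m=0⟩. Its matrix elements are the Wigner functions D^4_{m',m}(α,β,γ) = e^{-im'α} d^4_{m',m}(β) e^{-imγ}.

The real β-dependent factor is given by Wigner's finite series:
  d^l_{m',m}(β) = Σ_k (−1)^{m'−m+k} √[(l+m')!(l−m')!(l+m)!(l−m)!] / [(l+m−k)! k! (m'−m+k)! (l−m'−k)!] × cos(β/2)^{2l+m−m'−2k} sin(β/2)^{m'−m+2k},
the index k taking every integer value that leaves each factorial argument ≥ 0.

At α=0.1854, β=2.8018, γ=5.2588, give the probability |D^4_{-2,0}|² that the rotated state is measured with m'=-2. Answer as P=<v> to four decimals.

First d^4_{-2,0}(β=2.8018), then the phase factors e^{-i(-2)α} and e^{-i(0)γ}:
Half-angle: c=0.169080, s=0.985602. N=√(2·720·24·24)=910.735966
k: max(0,(0)−(-2))=2 … min(4+(0),4−(-2))=4
  k=2: (−1)^0·910.7360/(96)·0.1691^6·0.9856^2 = +0.000215
  k=3: (−1)^1·910.7360/(36)·0.1691^4·0.9856^4 = -0.019510
  k=4: (−1)^2·910.7360/(96)·0.1691^2·0.9856^6 = +0.248609
d^4_{-2,0}(2.8018) = +0.000215 -0.019510 +0.248609 = +0.229314
|D^4_{-2,0}|² = |d^4_{-2,0}(β)|² = (+0.229314)² = 0.052585 (the z-rotation phases have unit modulus)

P=0.0526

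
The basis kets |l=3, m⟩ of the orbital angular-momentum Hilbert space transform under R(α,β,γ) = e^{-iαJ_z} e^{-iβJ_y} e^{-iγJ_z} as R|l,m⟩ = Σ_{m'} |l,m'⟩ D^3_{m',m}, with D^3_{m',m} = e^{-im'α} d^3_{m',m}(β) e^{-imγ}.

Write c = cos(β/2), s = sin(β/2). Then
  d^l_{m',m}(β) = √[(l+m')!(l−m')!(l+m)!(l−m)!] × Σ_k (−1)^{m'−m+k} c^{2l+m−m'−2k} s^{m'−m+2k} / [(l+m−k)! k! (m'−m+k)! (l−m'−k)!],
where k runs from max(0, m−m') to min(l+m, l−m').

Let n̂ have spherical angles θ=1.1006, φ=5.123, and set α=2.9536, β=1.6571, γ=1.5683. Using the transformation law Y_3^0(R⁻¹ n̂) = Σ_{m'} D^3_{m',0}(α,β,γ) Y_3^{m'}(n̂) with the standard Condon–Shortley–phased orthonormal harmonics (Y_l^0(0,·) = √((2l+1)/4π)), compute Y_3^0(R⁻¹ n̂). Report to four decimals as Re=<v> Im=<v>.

Need the full column D^3_{m',0} for m'=−3..3 at α=2.9536, β=1.6571, γ=1.5683.
cos(β/2)=0.675945, sin(β/2)=0.736952
d^3_{-3,0}: single k=3 term ⇒ +0.552798;  D = -0.467190+0.295500i
d^3_{-2,0}: k∈[2..3] ⇒ +0.620990 -0.738143 = -0.117153;  D = -0.108969+0.043017i
d^3_{-1,0}: k∈[1..3] ⇒ +0.360236 -1.284588 +0.508977 = -0.415375;  D = +0.408057-0.077628i
d^3_{0,0}: k∈[0..3] ⇒ +0.095382 -1.020391 +1.212892 -0.160190 = +0.127694;  D = +0.127694+0.000000i
d^3_{1,0}: k∈[0..2] ⇒ -0.360236 +1.284588 -0.508977 = +0.415375;  D = -0.408057-0.077628i
d^3_{2,0}: k∈[0..1] ⇒ +0.620990 -0.738143 = -0.117153;  D = -0.108969-0.043017i
d^3_{3,0}: single k=0 term ⇒ -0.552798;  D = +0.467190+0.295500i
Y_3^{m'}(θ=1.1006,φ=5.123) and Σ D·Y over m':
  (-0.4672+0.2955i)·(-0.2788-0.0983i)  (-0.1090+0.0430i)·(-0.2507+0.2694i)  (+0.4081-0.0776i)·(+0.0030+0.0070i)  (+0.1277+0.0000i)·(-0.3337+0.0000i)  (-0.4081-0.0776i)·(-0.0030+0.0070i)  (-0.1090-0.0430i)·(-0.2507-0.2694i)  (+0.4672+0.2955i)·(+0.2788-0.0983i)
Y_3^0(R⁻¹ n̂) = +0.310981+0.000000i

Re=0.3110 Im=0.0000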